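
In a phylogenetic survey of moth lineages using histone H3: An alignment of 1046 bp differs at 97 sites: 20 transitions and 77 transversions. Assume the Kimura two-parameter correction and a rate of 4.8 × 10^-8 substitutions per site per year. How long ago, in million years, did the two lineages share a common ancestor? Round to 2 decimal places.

P = 20/1046 ≈ 0.01912 and Q = 77/1046 ≈ 0.073614.
Under the Kimura two-parameter model, d = −½ ln(1 − 2P − Q) − ¼ ln(1 − 2Q).
1 − 2P − Q = 0.888146, giving −½ ln(0.888146) = 0.059310.
1 − 2Q = 0.852772, giving −¼ ln(0.852772) = 0.039816.
d = 0.059310 + 0.039816 = 0.099126.
Under a molecular clock d = 2μt, so t = d/(2μ) = 0.099126 / (2 × 4.8 × 10^-8) = 1.03 million years.

1.03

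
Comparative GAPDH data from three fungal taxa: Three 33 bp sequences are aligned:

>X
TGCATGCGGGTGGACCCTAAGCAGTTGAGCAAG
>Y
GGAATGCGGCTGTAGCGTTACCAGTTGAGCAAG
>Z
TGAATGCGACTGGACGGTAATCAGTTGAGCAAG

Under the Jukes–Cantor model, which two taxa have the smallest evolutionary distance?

X–Y: 8/33 differ, p = 0.242, d = 0.293.
X–Z: 6/33 differ, p = 0.182, d = 0.208.
Y–Z: 7/33 differ, p = 0.212, d = 0.249.
The smallest distance is between X and Z.

X and Z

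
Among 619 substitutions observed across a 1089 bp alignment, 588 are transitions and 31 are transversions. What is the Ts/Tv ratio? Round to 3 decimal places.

R = 588/31 = 18.967741… ≈ 18.968 (to 3 d.p.).

18.968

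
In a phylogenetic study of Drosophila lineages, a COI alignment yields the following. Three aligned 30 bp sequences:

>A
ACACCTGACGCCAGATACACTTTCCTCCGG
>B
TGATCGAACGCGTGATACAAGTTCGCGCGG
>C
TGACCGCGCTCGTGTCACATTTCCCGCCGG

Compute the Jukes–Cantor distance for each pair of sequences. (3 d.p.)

d(A,B) = 0.572, d(A,C) = 0.647, d(B,C) = 0.572

A–B: 12/30 sites differ → p = 0.4, d = −0.75 ln(1 − 0.533333) = 0.571605 ≈ 0.572.
A–C: 13/30 sites differ → p ≈ 0.433333, d = −0.75 ln(1 − 0.577777) = 0.646666 ≈ 0.647.
B–C: 12/30 sites differ → p = 0.4, d = −0.75 ln(1 − 0.533333) = 0.571605 ≈ 0.572.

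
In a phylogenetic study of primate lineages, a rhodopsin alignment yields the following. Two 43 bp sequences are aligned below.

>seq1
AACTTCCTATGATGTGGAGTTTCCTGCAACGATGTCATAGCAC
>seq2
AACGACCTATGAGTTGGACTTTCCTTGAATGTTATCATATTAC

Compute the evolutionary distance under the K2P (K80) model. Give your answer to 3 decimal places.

0.350

Of 43 sites, 3 differences are transitions and 9 are transversions, so P = 3/43 ≈ 0.069767 and Q = 9/43 ≈ 0.209302.
Under the Kimura two-parameter model, d = −½ ln(1 − 2P − Q) − ¼ ln(1 − 2Q).
1 − 2P − Q = 0.651164, giving −½ ln(0.651164) = 0.214497.
1 − 2Q = 0.581396, giving −¼ ln(0.581396) = 0.135581.
d = 0.214497 + 0.135581 = 0.350078.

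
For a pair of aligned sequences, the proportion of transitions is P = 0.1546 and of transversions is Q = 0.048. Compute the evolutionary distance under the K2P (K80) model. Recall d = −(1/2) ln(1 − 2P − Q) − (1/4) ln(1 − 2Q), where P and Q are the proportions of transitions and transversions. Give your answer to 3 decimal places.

Under the Kimura two-parameter model, d = −½ ln(1 − 2P − Q) − ¼ ln(1 − 2Q).
1 − 2P − Q = 0.6428, giving −½ ln(0.6428) = 0.220961.
1 − 2Q = 0.904, giving −¼ ln(0.904) = 0.025231.
d = 0.220961 + 0.025231 = 0.246192.

0.246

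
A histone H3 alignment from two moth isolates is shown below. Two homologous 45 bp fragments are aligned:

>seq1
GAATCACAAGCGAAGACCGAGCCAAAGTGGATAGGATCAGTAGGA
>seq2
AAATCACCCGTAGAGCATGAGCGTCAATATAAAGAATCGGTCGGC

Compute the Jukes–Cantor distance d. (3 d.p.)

0.673

The sequences differ at 20 of 45 sites, so p = 20/45 ≈ 0.444444.
d = −(3/4) ln(1 − 4p/3) = −0.75 ln(1 − 0.592592) = −0.75 ln(0.407408)
  = −0.75 × (-0.897940) = 0.673455 substitutions/site.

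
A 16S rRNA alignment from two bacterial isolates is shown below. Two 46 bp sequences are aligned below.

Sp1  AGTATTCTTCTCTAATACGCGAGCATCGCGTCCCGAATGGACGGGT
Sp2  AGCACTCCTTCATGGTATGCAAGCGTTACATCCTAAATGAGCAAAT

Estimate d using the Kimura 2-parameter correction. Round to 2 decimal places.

Of 46 sites, 20 differences are transitions and 1 are transversions, so P = 20/46 ≈ 0.434783 and Q = 1/46 ≈ 0.021739.
Under the Kimura two-parameter model, d = −½ ln(1 − 2P − Q) − ¼ ln(1 − 2Q).
1 − 2P − Q = 0.108695, giving −½ ln(0.108695) = 1.109605.
1 − 2Q = 0.956522, giving −¼ ln(0.956522) = 0.011113.
d = 1.109605 + 0.011113 = 1.120718.

1.12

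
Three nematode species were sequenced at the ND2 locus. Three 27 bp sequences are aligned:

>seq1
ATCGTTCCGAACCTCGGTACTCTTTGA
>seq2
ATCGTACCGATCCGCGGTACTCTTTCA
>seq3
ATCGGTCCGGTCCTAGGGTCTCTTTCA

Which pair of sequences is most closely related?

seq1–seq2: 4/27 differ, p = 0.148, d = 0.165.
seq1–seq3: 7/27 differ, p = 0.259, d = 0.318.
seq2–seq3: 7/27 differ, p = 0.259, d = 0.318.
The smallest distance is between seq1 and seq2.

seq1 and seq2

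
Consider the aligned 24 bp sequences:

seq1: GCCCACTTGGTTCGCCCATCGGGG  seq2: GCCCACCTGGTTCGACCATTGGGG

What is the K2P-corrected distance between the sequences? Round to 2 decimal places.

0.14

Of 24 sites, 2 differences are transitions and 1 are transversions, so P = 2/24 ≈ 0.083333 and Q = 1/24 ≈ 0.041667.
Under the Kimura two-parameter model, d = −½ ln(1 − 2P − Q) − ¼ ln(1 − 2Q).
1 − 2P − Q = 0.791667, giving −½ ln(0.791667) = 0.116807.
1 − 2Q = 0.916666, giving −¼ ln(0.916666) = 0.021753.
d = 0.116807 + 0.021753 = 0.138560.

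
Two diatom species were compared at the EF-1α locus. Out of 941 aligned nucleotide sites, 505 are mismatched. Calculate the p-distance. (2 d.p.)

0.54

p = 505/941 = 0.536663… ≈ 0.54 (to 2 d.p.).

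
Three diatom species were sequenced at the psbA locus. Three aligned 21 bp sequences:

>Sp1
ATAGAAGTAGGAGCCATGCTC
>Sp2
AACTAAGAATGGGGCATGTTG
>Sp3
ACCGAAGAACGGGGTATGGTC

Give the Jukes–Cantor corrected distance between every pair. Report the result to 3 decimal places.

d(Sp1,Sp2) = 0.635, d(Sp1,Sp3) = 0.532, d(Sp2,Sp3) = 0.360

Sp1–Sp2: 9/21 sites differ → p ≈ 0.428571, d = −0.75 ln(1 − 0.571428) = 0.635472 ≈ 0.635.
Sp1–Sp3: 8/21 sites differ → p ≈ 0.380952, d = −0.75 ln(1 − 0.507936) = 0.531860 ≈ 0.532.
Sp2–Sp3: 6/21 sites differ → p ≈ 0.285714, d = −0.75 ln(1 − 0.380952) = 0.359679 ≈ 0.360.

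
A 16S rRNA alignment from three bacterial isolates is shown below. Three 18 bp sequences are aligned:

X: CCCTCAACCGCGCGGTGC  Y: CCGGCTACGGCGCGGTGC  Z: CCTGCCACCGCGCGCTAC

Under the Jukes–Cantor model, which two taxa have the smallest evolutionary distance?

X–Y: 4/18 differ, p = 0.222, d = 0.264.
X–Z: 5/18 differ, p = 0.278, d = 0.347.
Y–Z: 5/18 differ, p = 0.278, d = 0.347.
The smallest distance is between X and Y.

X and Y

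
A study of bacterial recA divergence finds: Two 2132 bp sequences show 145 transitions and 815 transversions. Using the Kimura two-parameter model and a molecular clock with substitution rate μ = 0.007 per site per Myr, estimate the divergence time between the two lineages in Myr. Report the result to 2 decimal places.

51.91

P = 145/2132 ≈ 0.068011 and Q = 815/2132 ≈ 0.38227.
Under the Kimura two-parameter model, d = −½ ln(1 − 2P − Q) − ¼ ln(1 − 2Q).
1 − 2P − Q = 0.481708, giving −½ ln(0.481708) = 0.365209.
1 − 2Q = 0.23546, giving −¼ ln(0.23546) = 0.361554.
d = 0.365209 + 0.361554 = 0.726763.
Under a molecular clock d = 2μt, so t = d/(2μ) = 0.726763 / (2 × 0.007) = 51.91 Myr.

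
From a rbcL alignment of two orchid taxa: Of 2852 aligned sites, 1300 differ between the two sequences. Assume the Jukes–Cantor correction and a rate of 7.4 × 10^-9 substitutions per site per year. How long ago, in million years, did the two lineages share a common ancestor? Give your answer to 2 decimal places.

p = 1300/2852 ≈ 0.45582.
d = −(3/4) ln(1 − 4p/3) = −0.75 ln(1 − 0.60776) = −0.75 ln(0.39224)
  = −0.75 × (-0.935881) = 0.701911 substitutions/site.
Under a molecular clock d = 2μt, so t = d/(2μ) = 0.701911 / (2 × 7.4 × 10^-9) = 47.43 million years.

47.43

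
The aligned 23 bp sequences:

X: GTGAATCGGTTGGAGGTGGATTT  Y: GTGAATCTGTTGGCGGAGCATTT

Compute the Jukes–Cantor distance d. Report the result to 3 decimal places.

0.198

The sequences differ at 4 of 23 sites (8, 14, 17, 19), so p = 4/23 ≈ 0.173913.
d = −(3/4) ln(1 − 4p/3) = −0.75 ln(1 − 0.231884) = −0.75 ln(0.768116)
  = −0.75 × (-0.263815) = 0.197861 substitutions/site.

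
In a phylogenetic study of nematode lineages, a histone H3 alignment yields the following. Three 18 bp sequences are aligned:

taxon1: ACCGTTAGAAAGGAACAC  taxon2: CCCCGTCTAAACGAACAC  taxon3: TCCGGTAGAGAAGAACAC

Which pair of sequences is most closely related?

taxon1–taxon2: 6/18 differ, p = 0.333, d = 0.441.
taxon1–taxon3: 4/18 differ, p = 0.222, d = 0.264.
taxon2–taxon3: 6/18 differ, p = 0.333, d = 0.441.
The smallest distance is between taxon1 and taxon3.

taxon1 and taxon3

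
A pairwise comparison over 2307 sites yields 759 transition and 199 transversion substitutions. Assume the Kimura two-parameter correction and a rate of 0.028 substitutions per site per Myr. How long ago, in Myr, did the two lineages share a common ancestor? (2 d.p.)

13.02

P = 759/2307 ≈ 0.328999 and Q = 199/2307 ≈ 0.086259.
Under the Kimura two-parameter model, d = −½ ln(1 − 2P − Q) − ¼ ln(1 − 2Q).
1 − 2P − Q = 0.255743, giving −½ ln(0.255743) = 0.681791.
1 − 2Q = 0.827482, giving −¼ ln(0.827482) = 0.047342.
d = 0.681791 + 0.047342 = 0.729133.
Under a molecular clock d = 2μt, so t = d/(2μ) = 0.729133 / (2 × 0.028) = 13.02 Myr.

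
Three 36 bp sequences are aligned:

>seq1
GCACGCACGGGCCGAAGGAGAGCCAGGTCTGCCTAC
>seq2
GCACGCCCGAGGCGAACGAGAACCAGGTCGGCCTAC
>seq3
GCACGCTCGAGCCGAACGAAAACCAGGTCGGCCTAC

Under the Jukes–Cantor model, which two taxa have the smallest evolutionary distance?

seq2 and seq3

seq1–seq2: 6/36 differ, p = 0.167, d = 0.188.
seq1–seq3: 6/36 differ, p = 0.167, d = 0.188.
seq2–seq3: 3/36 differ, p = 0.083, d = 0.088.
The smallest distance is between seq2 and seq3.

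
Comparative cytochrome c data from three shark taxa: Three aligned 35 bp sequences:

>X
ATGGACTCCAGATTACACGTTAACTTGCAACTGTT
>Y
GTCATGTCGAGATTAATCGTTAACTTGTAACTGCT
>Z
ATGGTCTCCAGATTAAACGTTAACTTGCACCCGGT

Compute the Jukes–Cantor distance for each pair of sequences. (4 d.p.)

d(X,Y) = 0.3597, d(X,Z) = 0.1585, d(Y,Z) = 0.3597

X–Y: 10/35 sites differ → p ≈ 0.285714, d = −0.75 ln(1 − 0.380952) = 0.359679 ≈ 0.3597.
X–Z: 5/35 sites differ → p ≈ 0.142857, d = −0.75 ln(1 − 0.190476) = 0.158482 ≈ 0.1585.
Y–Z: 10/35 sites differ → p ≈ 0.285714, d = −0.75 ln(1 − 0.380952) = 0.359679 ≈ 0.3597.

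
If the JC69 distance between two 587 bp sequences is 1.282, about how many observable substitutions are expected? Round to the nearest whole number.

361

Invert JC69: p = (3/4)(1 − e^(−4d/3)) = 0.75 × (1 − e^(-1.709333)) = 0.75 × (1 − 0.180986) = 0.614261.
Expected differing sites = pL ≈ 0.614261 × 587 = 360.571207 ≈ 361.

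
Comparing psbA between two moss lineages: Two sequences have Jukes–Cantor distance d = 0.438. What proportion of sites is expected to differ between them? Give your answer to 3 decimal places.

p = (3/4)(1 − e^(−4d/3)) = 0.75 × (1 − e^(-0.584)) = 0.75 × (1 − 0.557663) = 0.331753.

0.332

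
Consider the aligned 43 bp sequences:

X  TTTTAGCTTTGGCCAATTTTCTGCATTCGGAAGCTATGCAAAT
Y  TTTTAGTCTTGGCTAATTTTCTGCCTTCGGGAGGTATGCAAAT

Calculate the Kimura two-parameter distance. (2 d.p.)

0.16

Of 43 sites, 4 differences are transitions and 2 are transversions, so P = 4/43 ≈ 0.093023 and Q = 2/43 ≈ 0.046512.
Under the Kimura two-parameter model, d = −½ ln(1 − 2P − Q) − ¼ ln(1 − 2Q).
1 − 2P − Q = 0.767442, giving −½ ln(0.767442) = 0.132346.
1 − 2Q = 0.906976, giving −¼ ln(0.906976) = 0.024410.
d = 0.132346 + 0.024410 = 0.156756.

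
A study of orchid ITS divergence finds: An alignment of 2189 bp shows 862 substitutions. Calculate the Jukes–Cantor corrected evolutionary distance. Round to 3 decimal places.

0.558

p = 862/2189 ≈ 0.393787.
d = −(3/4) ln(1 − 4p/3) = −0.75 ln(1 − 0.525049) = −0.75 ln(0.474951)
  = −0.75 × (-0.744544) = 0.558408 substitutions/site.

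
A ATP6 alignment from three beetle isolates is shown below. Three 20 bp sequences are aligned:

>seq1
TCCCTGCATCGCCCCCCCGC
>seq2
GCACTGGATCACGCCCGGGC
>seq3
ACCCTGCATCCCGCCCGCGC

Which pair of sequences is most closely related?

seq1–seq2: 7/20 differ, p = 0.350, d = 0.471.
seq1–seq3: 4/20 differ, p = 0.200, d = 0.233.
seq2–seq3: 5/20 differ, p = 0.250, d = 0.304.
The smallest distance is between seq1 and seq3.

seq1 and seq3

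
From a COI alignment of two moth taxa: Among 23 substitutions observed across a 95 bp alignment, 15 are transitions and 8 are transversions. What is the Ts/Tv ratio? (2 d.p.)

R = 15/8 = 1.875 ≈ 1.88 (to 2 d.p.).

1.88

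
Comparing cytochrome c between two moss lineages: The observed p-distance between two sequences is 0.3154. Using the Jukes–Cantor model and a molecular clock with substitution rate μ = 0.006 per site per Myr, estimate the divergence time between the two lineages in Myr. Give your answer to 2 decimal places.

34.10

d = −(3/4) ln(1 − 4p/3) = −0.75 ln(1 − 0.420533) = −0.75 ln(0.579467)
  = −0.75 × (-0.545647) = 0.409235 substitutions/site.
Under a molecular clock d = 2μt, so t = d/(2μ) = 0.409235 / (2 × 0.006) = 34.10 Myr.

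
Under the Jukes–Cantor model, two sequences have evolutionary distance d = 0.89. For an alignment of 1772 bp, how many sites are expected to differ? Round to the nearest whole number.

923

Invert JC69: p = (3/4)(1 − e^(−4d/3)) = 0.75 × (1 − e^(-1.186667)) = 0.75 × (1 − 0.305237) = 0.521072.
Expected differing sites = pL ≈ 0.521072 × 1772 = 923.339584 ≈ 923.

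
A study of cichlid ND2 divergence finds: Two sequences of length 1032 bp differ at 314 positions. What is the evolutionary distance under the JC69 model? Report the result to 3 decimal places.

0.390

p = 314/1032 ≈ 0.304264.
d = −(3/4) ln(1 − 4p/3) = −0.75 ln(1 − 0.405685) = −0.75 ln(0.594315)
  = −0.75 × (-0.520346) = 0.390260 substitutions/site.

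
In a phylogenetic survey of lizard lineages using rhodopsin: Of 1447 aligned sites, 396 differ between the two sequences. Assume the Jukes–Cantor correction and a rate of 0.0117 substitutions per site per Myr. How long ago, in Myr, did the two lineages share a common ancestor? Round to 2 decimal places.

p = 396/1447 ≈ 0.27367.
d = −(3/4) ln(1 − 4p/3) = −0.75 ln(1 − 0.364893) = −0.75 ln(0.635107)
  = −0.75 × (-0.453962) = 0.340472 substitutions/site.
Under a molecular clock d = 2μt, so t = d/(2μ) = 0.340472 / (2 × 0.0117) = 14.55 Myr.

14.55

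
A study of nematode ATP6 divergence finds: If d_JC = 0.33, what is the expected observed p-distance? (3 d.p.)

p = (3/4)(1 − e^(−4d/3)) = 0.75 × (1 − e^(-0.44)) = 0.75 × (1 − 0.644036) = 0.266973.

0.267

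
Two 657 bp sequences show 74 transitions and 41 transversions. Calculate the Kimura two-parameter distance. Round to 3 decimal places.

P = 74/657 ≈ 0.112633 and Q = 41/657 ≈ 0.062405.
Under the Kimura two-parameter model, d = −½ ln(1 − 2P − Q) − ¼ ln(1 − 2Q).
1 − 2P − Q = 0.712329, giving −½ ln(0.712329) = 0.169608.
1 − 2Q = 0.87519, giving −¼ ln(0.87519) = 0.033329.
d = 0.169608 + 0.033329 = 0.202937.

0.203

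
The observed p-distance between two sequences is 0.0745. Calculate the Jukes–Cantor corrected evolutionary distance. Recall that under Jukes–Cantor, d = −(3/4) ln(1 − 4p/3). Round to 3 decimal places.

d = −(3/4) ln(1 − 4p/3) = −0.75 ln(1 − 0.099333) = −0.75 ln(0.900667)
  = −0.75 × (-0.104620) = 0.078465 substitutions/site.

0.078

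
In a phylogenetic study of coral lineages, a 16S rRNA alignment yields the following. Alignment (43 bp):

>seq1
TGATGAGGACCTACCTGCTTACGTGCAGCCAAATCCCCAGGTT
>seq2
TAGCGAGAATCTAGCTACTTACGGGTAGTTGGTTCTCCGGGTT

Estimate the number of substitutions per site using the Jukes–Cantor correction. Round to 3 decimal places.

0.514

The sequences differ at 16 of 43 sites, so p = 16/43 ≈ 0.372093.
d = −(3/4) ln(1 − 4p/3) = −0.75 ln(1 − 0.496124) = −0.75 ln(0.503876)
  = −0.75 × (-0.685425) = 0.514069 substitutions/site.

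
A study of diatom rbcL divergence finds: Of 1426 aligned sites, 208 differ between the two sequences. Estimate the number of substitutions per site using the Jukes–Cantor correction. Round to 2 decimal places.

p = 208/1426 ≈ 0.145863.
d = −(3/4) ln(1 − 4p/3) = −0.75 ln(1 − 0.194484) = −0.75 ln(0.805516)
  = −0.75 × (-0.216272) = 0.162204 substitutions/site.

0.16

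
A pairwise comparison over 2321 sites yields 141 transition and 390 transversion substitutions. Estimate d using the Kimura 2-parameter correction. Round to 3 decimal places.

P = 141/2321 ≈ 0.06075 and Q = 390/2321 ≈ 0.168031.
Under the Kimura two-parameter model, d = −½ ln(1 − 2P − Q) − ¼ ln(1 − 2Q).
1 − 2P − Q = 0.710469, giving −½ ln(0.710469) = 0.170915.
1 − 2Q = 0.663938, giving −¼ ln(0.663938) = 0.102392.
d = 0.170915 + 0.102392 = 0.273307.

0.273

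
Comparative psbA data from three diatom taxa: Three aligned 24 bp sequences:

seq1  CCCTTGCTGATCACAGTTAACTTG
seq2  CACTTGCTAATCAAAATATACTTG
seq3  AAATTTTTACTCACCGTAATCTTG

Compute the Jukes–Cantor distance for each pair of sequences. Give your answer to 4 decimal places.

d(seq1,seq2) = 0.3041, d(seq1,seq3) = 0.6082, d(seq2,seq3) = 0.6082

seq1–seq2: 6/24 sites differ → p = 0.25, d = −0.75 ln(1 − 0.333333) = 0.304098 ≈ 0.3041.
seq1–seq3: 10/24 sites differ → p ≈ 0.416667, d = −0.75 ln(1 − 0.555556) = 0.608198 ≈ 0.6082.
seq2–seq3: 10/24 sites differ → p ≈ 0.416667, d = −0.75 ln(1 − 0.555556) = 0.608198 ≈ 0.6082.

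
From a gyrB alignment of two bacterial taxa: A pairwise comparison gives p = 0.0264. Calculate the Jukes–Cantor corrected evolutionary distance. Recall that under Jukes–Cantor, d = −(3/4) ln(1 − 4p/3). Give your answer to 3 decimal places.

0.027

d = −(3/4) ln(1 − 4p/3) = −0.75 ln(1 − 0.0352) = −0.75 ln(0.9648)
  = −0.75 × (-0.035834) = 0.026876 substitutions/site.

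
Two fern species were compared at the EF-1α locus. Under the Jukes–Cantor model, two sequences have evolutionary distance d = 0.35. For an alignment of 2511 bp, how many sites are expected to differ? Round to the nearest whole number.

702

Invert JC69: p = (3/4)(1 − e^(−4d/3)) = 0.75 × (1 − e^(-0.466667)) = 0.75 × (1 − 0.627089) = 0.279683.
Expected differing sites = pL ≈ 0.279683 × 2511 = 702.284013 ≈ 702.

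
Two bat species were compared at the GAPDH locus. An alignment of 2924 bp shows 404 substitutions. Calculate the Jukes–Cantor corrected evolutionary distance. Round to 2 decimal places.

p = 404/2924 ≈ 0.138167.
d = −(3/4) ln(1 − 4p/3) = −0.75 ln(1 − 0.184223) = −0.75 ln(0.815777)
  = −0.75 × (-0.203614) = 0.152711 substitutions/site.

0.15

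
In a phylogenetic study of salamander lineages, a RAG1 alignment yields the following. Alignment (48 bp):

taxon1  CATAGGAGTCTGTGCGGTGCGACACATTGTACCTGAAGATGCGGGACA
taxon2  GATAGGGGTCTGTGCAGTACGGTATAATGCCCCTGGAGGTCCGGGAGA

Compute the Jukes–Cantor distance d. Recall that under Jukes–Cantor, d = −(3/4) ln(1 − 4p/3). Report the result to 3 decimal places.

The sequences differ at 14 of 48 sites, so p = 14/48 ≈ 0.291667.
d = −(3/4) ln(1 − 4p/3) = −0.75 ln(1 − 0.388889) = −0.75 ln(0.611111)
  = −0.75 × (-0.492477) = 0.369358 substitutions/site.

0.369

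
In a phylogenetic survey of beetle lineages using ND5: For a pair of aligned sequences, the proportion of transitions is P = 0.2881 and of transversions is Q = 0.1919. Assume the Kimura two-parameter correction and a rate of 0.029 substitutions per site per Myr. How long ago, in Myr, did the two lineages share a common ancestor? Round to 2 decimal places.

14.69

Under the Kimura two-parameter model, d = −½ ln(1 − 2P − Q) − ¼ ln(1 − 2Q).
1 − 2P − Q = 0.2319, giving −½ ln(0.2319) = 0.730725.
1 − 2Q = 0.6162, giving −¼ ln(0.6162) = 0.121046.
d = 0.730725 + 0.121046 = 0.851771.
Under a molecular clock d = 2μt, so t = d/(2μ) = 0.851771 / (2 × 0.029) = 14.69 Myr.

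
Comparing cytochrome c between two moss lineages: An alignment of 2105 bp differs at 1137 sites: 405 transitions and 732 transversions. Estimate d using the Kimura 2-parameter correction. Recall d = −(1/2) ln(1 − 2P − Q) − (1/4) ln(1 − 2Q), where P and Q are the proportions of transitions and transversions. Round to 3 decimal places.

0.957

P = 405/2105 ≈ 0.192399 and Q = 732/2105 ≈ 0.347743.
Under the Kimura two-parameter model, d = −½ ln(1 − 2P − Q) − ¼ ln(1 − 2Q).
1 − 2P − Q = 0.267459, giving −½ ln(0.267459) = 0.659394.
1 − 2Q = 0.304514, giving −¼ ln(0.304514) = 0.297260.
d = 0.659394 + 0.297260 = 0.956654.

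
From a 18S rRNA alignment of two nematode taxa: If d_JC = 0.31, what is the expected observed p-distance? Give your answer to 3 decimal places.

p = (3/4)(1 − e^(−4d/3)) = 0.75 × (1 − e^(-0.413333)) = 0.75 × (1 − 0.661442) = 0.253919.

0.254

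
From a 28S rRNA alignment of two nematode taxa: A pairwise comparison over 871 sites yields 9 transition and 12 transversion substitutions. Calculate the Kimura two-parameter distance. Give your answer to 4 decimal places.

P = 9/871 ≈ 0.010333 and Q = 12/871 ≈ 0.013777.
Under the Kimura two-parameter model, d = −½ ln(1 − 2P − Q) − ¼ ln(1 − 2Q).
1 − 2P − Q = 0.965557, giving −½ ln(0.965557) = 0.017525.
1 − 2Q = 0.972446, giving −¼ ln(0.972446) = 0.006985.
d = 0.017525 + 0.006985 = 0.024510.

0.0245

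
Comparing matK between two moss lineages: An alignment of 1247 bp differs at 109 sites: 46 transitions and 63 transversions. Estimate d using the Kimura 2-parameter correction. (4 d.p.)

P = 46/1247 ≈ 0.036889 and Q = 63/1247 ≈ 0.050521.
Under the Kimura two-parameter model, d = −½ ln(1 − 2P − Q) − ¼ ln(1 − 2Q).
1 − 2P − Q = 0.875701, giving −½ ln(0.875701) = 0.066365.
1 − 2Q = 0.898958, giving −¼ ln(0.898958) = 0.026630.
d = 0.066365 + 0.026630 = 0.092995.

0.0930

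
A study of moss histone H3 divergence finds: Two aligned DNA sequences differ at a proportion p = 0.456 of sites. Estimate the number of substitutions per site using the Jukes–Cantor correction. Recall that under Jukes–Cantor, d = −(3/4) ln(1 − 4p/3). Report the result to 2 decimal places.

0.70

d = −(3/4) ln(1 − 4p/3) = −0.75 ln(1 − 0.608) = −0.75 ln(0.392)
  = −0.75 × (-0.936493) = 0.702370 substitutions/site.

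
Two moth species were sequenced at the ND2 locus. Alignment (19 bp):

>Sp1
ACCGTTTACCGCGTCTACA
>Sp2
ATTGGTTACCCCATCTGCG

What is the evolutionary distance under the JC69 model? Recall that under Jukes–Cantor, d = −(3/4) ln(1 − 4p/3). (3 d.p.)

The sequences differ at 7 of 19 sites (2, 3, 5, 11, 13, 17, 19), so p = 7/19 ≈ 0.368421.
d = −(3/4) ln(1 − 4p/3) = −0.75 ln(1 − 0.491228) = −0.75 ln(0.508772)
  = −0.75 × (-0.675755) = 0.506816 substitutions/site.

0.507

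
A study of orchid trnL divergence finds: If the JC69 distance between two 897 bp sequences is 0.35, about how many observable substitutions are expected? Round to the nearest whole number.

251

Invert JC69: p = (3/4)(1 − e^(−4d/3)) = 0.75 × (1 − e^(-0.466667)) = 0.75 × (1 − 0.627089) = 0.279683.
Expected differing sites = pL ≈ 0.279683 × 897 = 250.875651 ≈ 251.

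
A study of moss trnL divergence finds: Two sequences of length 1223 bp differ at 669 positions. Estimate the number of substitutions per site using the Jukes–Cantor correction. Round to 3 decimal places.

0.980

p = 669/1223 ≈ 0.547016.
d = −(3/4) ln(1 − 4p/3) = −0.75 ln(1 − 0.729355) = −0.75 ln(0.270645)
  = −0.75 × (-1.306947) = 0.980210 substitutions/site.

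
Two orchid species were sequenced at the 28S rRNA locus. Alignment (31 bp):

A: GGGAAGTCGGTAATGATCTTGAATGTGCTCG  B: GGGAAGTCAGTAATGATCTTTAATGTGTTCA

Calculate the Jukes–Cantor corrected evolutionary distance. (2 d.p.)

0.14

The sequences differ at 4 of 31 sites (9, 21, 28, 31), so p = 4/31 ≈ 0.129032.
d = −(3/4) ln(1 − 4p/3) = −0.75 ln(1 − 0.172043) = −0.75 ln(0.827957)
  = −0.75 × (-0.188794) = 0.141596 substitutions/site.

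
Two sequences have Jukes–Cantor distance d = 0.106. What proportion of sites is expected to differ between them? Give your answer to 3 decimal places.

0.099

p = (3/4)(1 − e^(−4d/3)) = 0.75 × (1 − e^(-0.141333)) = 0.75 × (1 − 0.868200) = 0.098850.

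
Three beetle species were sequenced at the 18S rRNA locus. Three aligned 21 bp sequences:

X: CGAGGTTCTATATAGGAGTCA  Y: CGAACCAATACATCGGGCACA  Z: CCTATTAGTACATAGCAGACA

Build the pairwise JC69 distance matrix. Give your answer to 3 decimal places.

X–Y: 10/21 sites differ → p ≈ 0.47619, d = −0.75 ln(1 − 0.63492) = 0.755729 ≈ 0.756.
X–Z: 9/21 sites differ → p ≈ 0.428571, d = −0.75 ln(1 − 0.571428) = 0.635472 ≈ 0.635.
Y–Z: 9/21 sites differ → p ≈ 0.428571, d = −0.75 ln(1 − 0.571428) = 0.635472 ≈ 0.635.

d(X,Y) = 0.756, d(X,Z) = 0.635, d(Y,Z) = 0.635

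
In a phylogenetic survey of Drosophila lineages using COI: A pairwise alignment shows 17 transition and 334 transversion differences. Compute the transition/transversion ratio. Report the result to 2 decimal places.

0.05

R = 17/334 = 0.050898… ≈ 0.05 (to 2 d.p.).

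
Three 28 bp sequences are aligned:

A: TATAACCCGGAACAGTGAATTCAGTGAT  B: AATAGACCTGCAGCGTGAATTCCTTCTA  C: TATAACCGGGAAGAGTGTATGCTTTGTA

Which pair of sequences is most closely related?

A and C

A–B: 12/28 differ, p = 0.429, d = 0.635.
A–C: 8/28 differ, p = 0.286, d = 0.360.
B–C: 11/28 differ, p = 0.393, d = 0.556.
The smallest distance is between A and C.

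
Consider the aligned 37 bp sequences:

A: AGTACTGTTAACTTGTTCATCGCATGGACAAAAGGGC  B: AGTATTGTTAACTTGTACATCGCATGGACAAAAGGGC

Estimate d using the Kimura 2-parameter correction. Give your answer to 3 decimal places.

0.056

Of 37 sites, 1 differences are transitions and 1 are transversions, so P = 1/37 ≈ 0.027027 and Q = 1/37 ≈ 0.027027.
Under the Kimura two-parameter model, d = −½ ln(1 − 2P − Q) − ¼ ln(1 − 2Q).
1 − 2P − Q = 0.918919, giving −½ ln(0.918919) = 0.042279.
1 − 2Q = 0.945946, giving −¼ ln(0.945946) = 0.013892.
d = 0.042279 + 0.013892 = 0.056171.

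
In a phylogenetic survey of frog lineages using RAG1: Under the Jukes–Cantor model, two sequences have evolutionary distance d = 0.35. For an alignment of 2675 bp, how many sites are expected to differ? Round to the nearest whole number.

Invert JC69: p = (3/4)(1 − e^(−4d/3)) = 0.75 × (1 − e^(-0.466667)) = 0.75 × (1 − 0.627089) = 0.279683.
Expected differing sites = pL ≈ 0.279683 × 2675 = 748.152025 ≈ 748.

748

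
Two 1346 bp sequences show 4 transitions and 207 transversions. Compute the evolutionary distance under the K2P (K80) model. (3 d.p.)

0.179

P = 4/1346 ≈ 0.002972 and Q = 207/1346 ≈ 0.153789.
Under the Kimura two-parameter model, d = −½ ln(1 − 2P − Q) − ¼ ln(1 − 2Q).
1 − 2P − Q = 0.840267, giving −½ ln(0.840267) = 0.087018.
1 − 2Q = 0.692422, giving −¼ ln(0.692422) = 0.091890.
d = 0.087018 + 0.091890 = 0.178908.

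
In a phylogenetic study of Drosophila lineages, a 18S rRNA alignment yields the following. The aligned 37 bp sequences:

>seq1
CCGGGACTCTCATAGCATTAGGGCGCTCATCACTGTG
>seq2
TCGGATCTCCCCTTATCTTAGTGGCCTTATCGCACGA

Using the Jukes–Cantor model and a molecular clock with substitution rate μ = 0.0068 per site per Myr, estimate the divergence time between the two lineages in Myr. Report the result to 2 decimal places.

The sequences differ at 18 of 37 sites, so p = 18/37 ≈ 0.486486.
d = −(3/4) ln(1 − 4p/3) = −0.75 ln(1 − 0.648648) = −0.75 ln(0.351352)
  = −0.75 × (-1.045967) = 0.784475 substitutions/site.
Under a molecular clock d = 2μt, so t = d/(2μ) = 0.784475 / (2 × 0.0068) = 57.68 Myr.

57.68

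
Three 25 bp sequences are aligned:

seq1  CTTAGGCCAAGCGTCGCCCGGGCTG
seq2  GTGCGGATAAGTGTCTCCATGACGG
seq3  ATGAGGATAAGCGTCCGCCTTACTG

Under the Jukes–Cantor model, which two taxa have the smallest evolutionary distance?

seq2 and seq3

seq1–seq2: 11/25 differ, p = 0.440, d = 0.663.
seq1–seq3: 9/25 differ, p = 0.360, d = 0.490.
seq2–seq3: 8/25 differ, p = 0.320, d = 0.417.
The smallest distance is between seq2 and seq3.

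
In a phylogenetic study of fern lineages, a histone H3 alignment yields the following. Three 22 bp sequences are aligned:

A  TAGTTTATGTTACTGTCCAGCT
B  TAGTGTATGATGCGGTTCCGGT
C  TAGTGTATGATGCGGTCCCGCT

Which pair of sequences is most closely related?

B and C

A–B: 7/22 differ, p = 0.318, d = 0.414.
A–C: 5/22 differ, p = 0.227, d = 0.271.
B–C: 2/22 differ, p = 0.091, d = 0.097.
The smallest distance is between B and C.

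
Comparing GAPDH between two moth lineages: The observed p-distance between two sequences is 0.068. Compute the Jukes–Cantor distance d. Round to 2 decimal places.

0.07

d = −(3/4) ln(1 − 4p/3) = −0.75 ln(1 − 0.090667) = −0.75 ln(0.909333)
  = −0.75 × (-0.095044) = 0.071283 substitutions/site.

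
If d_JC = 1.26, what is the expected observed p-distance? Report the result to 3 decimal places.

p = (3/4)(1 − e^(−4d/3)) = 0.75 × (1 − e^(-1.68)) = 0.75 × (1 − 0.186374) = 0.610220.

0.610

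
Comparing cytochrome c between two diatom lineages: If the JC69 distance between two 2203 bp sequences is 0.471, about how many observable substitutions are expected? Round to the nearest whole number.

Invert JC69: p = (3/4)(1 − e^(−4d/3)) = 0.75 × (1 − e^(-0.628)) = 0.75 × (1 − 0.533658) = 0.349757.
Expected differing sites = pL ≈ 0.349757 × 2203 = 770.514671 ≈ 771.

771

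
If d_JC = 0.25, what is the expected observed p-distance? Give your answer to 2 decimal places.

0.21

p = (3/4)(1 − e^(−4d/3)) = 0.75 × (1 − e^(-0.333333)) = 0.75 × (1 − 0.716532) = 0.212601.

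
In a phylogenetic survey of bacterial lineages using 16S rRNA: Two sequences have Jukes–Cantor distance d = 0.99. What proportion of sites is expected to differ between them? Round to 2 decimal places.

0.55

p = (3/4)(1 − e^(−4d/3)) = 0.75 × (1 − e^(-1.32)) = 0.75 × (1 − 0.267135) = 0.549649.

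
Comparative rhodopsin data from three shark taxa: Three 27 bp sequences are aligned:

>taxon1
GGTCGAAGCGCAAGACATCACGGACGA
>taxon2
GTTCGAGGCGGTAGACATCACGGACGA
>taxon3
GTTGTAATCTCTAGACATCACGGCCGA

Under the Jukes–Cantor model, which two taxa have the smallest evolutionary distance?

taxon1–taxon2: 4/27 differ, p = 0.148, d = 0.165.
taxon1–taxon3: 7/27 differ, p = 0.259, d = 0.318.
taxon2–taxon3: 7/27 differ, p = 0.259, d = 0.318.
The smallest distance is between taxon1 and taxon2.

taxon1 and taxon2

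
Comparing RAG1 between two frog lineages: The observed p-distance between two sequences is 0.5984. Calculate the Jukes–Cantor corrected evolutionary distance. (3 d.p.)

d = −(3/4) ln(1 − 4p/3) = −0.75 ln(1 − 0.797867) = −0.75 ln(0.202133)
  = −0.75 × (-1.598829) = 1.199122 substitutions/site.

1.199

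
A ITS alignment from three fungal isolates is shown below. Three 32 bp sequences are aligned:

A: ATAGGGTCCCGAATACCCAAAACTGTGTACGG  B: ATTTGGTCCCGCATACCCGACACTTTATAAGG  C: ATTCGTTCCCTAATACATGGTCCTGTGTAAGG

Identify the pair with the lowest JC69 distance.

A and B

A–B: 8/32 differ, p = 0.250, d = 0.304.
A–C: 11/32 differ, p = 0.344, d = 0.460.
B–C: 11/32 differ, p = 0.344, d = 0.460.
The smallest distance is between A and B.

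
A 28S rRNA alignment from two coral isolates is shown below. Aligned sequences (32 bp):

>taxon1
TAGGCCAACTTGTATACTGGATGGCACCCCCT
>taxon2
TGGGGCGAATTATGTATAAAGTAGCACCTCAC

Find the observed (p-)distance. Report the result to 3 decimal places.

The sequences differ at 15 of 32 positions.
p = 15/32 = 0.46875 ≈ 0.469 (to 3 d.p.).

0.469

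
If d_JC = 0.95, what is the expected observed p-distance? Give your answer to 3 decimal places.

p = (3/4)(1 − e^(−4d/3)) = 0.75 × (1 − e^(-1.266667)) = 0.75 × (1 − 0.281769) = 0.538673.

0.539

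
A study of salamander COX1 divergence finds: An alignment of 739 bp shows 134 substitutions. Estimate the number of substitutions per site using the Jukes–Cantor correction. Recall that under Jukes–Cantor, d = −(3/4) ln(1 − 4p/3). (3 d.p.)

p = 134/739 ≈ 0.181326.
d = −(3/4) ln(1 − 4p/3) = −0.75 ln(1 − 0.241768) = −0.75 ln(0.758232)
  = −0.75 × (-0.276766) = 0.207575 substitutions/site.

0.208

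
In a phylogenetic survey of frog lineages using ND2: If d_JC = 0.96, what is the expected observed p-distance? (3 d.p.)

0.541

p = (3/4)(1 − e^(−4d/3)) = 0.75 × (1 − e^(-1.28)) = 0.75 × (1 − 0.278037) = 0.541472.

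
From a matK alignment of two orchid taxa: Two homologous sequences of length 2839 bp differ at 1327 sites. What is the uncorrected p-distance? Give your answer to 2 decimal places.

0.47

p = 1327/2839 = 0.467418… ≈ 0.47 (to 2 d.p.).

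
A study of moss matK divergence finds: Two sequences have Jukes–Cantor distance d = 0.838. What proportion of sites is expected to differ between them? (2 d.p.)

p = (3/4)(1 − e^(−4d/3)) = 0.75 × (1 − e^(-1.117333)) = 0.75 × (1 − 0.327151) = 0.504637.

0.50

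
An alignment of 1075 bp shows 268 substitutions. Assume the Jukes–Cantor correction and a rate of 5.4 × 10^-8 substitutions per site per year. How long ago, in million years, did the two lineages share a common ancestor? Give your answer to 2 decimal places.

p = 268/1075 ≈ 0.249302.
d = −(3/4) ln(1 − 4p/3) = −0.75 ln(1 − 0.332403) = −0.75 ln(0.667597)
  = −0.75 × (-0.404071) = 0.303053 substitutions/site.
Under a molecular clock d = 2μt, so t = d/(2μ) = 0.303053 / (2 × 5.4 × 10^-8) = 2.81 million years.

2.81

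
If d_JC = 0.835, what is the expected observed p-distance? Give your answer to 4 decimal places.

p = (3/4)(1 − e^(−4d/3)) = 0.75 × (1 − e^(-1.113333)) = 0.75 × (1 − 0.328462) = 0.503654.

0.5037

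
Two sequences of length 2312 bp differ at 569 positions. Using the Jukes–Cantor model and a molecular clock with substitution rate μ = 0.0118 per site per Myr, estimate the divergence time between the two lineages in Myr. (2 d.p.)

12.64

p = 569/2312 ≈ 0.246107.
d = −(3/4) ln(1 − 4p/3) = −0.75 ln(1 − 0.328143) = −0.75 ln(0.671857)
  = −0.75 × (-0.397710) = 0.298283 substitutions/site.
Under a molecular clock d = 2μt, so t = d/(2μ) = 0.298283 / (2 × 0.0118) = 12.64 Myr.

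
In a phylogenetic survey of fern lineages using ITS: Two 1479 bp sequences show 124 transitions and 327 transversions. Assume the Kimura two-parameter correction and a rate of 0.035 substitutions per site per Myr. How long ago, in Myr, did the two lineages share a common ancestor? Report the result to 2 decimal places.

5.60

P = 124/1479 ≈ 0.08384 and Q = 327/1479 ≈ 0.221095.
Under the Kimura two-parameter model, d = −½ ln(1 − 2P − Q) − ¼ ln(1 − 2Q).
1 − 2P − Q = 0.611225, giving −½ ln(0.611225) = 0.246145.
1 − 2Q = 0.55781, giving −¼ ln(0.55781) = 0.145934.
d = 0.246145 + 0.145934 = 0.392079.
Under a molecular clock d = 2μt, so t = d/(2μ) = 0.392079 / (2 × 0.035) = 5.60 Myr.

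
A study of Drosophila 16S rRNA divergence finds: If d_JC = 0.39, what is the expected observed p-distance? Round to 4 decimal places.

0.3041

p = (3/4)(1 − e^(−4d/3)) = 0.75 × (1 − e^(-0.52)) = 0.75 × (1 − 0.594521) = 0.304109.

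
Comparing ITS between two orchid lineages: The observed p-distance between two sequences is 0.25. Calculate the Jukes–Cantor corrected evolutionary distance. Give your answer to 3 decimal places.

d = −(3/4) ln(1 − 4p/3) = −0.75 ln(1 − 0.333333) = −0.75 ln(0.666667)
  = −0.75 × (-0.405465) = 0.304099 substitutions/site.

0.304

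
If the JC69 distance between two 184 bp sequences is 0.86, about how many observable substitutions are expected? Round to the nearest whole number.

94

Invert JC69: p = (3/4)(1 − e^(−4d/3)) = 0.75 × (1 − e^(-1.146667)) = 0.75 × (1 − 0.317694) = 0.511730.
Expected differing sites = pL ≈ 0.511730 × 184 = 94.15832 ≈ 94.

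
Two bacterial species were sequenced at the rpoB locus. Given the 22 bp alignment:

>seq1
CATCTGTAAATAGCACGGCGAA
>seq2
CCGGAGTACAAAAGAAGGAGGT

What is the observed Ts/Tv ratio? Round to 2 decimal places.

Transitions are A↔G and C↔T; transversions are all other mismatches.
Transitions: 2. Transversions: 10.
R = 2/10 = 0.20.

0.20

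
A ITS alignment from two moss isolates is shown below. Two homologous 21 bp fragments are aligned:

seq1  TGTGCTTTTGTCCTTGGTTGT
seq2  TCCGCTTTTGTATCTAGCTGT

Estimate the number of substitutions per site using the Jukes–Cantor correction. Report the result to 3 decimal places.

0.441

The sequences differ at 7 of 21 sites (2, 3, 12, 13, 14, 16, 18), so p = 7/21 ≈ 0.333333.
d = −(3/4) ln(1 − 4p/3) = −0.75 ln(1 − 0.444444) = −0.75 ln(0.555556)
  = −0.75 × (-0.587786) = 0.440840 substitutions/site.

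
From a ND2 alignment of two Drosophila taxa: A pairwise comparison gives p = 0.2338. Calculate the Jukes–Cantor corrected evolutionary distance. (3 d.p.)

d = −(3/4) ln(1 − 4p/3) = −0.75 ln(1 − 0.311733) = −0.75 ln(0.688267)
  = −0.75 × (-0.373578) = 0.280184 substitutions/site.

0.280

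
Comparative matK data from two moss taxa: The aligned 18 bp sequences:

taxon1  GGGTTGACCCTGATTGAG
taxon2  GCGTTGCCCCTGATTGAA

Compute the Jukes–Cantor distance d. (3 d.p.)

The sequences differ at 3 of 18 sites (2, 7, 18), so p = 3/18 ≈ 0.166667.
d = −(3/4) ln(1 − 4p/3) = −0.75 ln(1 − 0.222223) = −0.75 ln(0.777777)
  = −0.75 × (-0.251315) = 0.188486 substitutions/site.

0.188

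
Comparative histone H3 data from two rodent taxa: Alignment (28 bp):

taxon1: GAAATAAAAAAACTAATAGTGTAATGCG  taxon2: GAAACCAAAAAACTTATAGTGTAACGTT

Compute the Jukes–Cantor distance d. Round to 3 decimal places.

0.252

The sequences differ at 6 of 28 sites (5, 6, 15, 25, 27, 28), so p = 6/28 ≈ 0.214286.
d = −(3/4) ln(1 − 4p/3) = −0.75 ln(1 − 0.285715) = −0.75 ln(0.714285)
  = −0.75 × (-0.336473) = 0.252355 substitutions/site.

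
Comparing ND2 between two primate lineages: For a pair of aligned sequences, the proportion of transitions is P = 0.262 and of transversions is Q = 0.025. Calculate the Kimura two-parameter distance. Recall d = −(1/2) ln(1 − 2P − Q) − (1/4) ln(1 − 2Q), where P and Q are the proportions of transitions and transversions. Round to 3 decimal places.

Under the Kimura two-parameter model, d = −½ ln(1 − 2P − Q) − ¼ ln(1 − 2Q).
1 − 2P − Q = 0.451, giving −½ ln(0.451) = 0.398144.
1 − 2Q = 0.95, giving −¼ ln(0.95) = 0.012823.
d = 0.398144 + 0.012823 = 0.410967.

0.411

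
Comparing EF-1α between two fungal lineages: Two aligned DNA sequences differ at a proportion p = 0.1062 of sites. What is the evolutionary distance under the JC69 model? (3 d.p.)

0.115

d = −(3/4) ln(1 − 4p/3) = −0.75 ln(1 − 0.1416) = −0.75 ln(0.8584)
  = −0.75 × (-0.152685) = 0.114514 substitutions/site.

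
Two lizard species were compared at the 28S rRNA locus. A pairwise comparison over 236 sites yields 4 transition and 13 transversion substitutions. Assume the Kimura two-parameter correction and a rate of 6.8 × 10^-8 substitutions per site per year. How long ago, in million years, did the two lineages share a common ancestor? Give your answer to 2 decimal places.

P = 4/236 ≈ 0.016949 and Q = 13/236 ≈ 0.055085.
Under the Kimura two-parameter model, d = −½ ln(1 − 2P − Q) − ¼ ln(1 − 2Q).
1 − 2P − Q = 0.911017, giving −½ ln(0.911017) = 0.046597.
1 − 2Q = 0.88983, giving −¼ ln(0.88983) = 0.029181.
d = 0.046597 + 0.029181 = 0.075778.
Under a molecular clock d = 2μt, so t = d/(2μ) = 0.075778 / (2 × 6.8 × 10^-8) = 0.56 million years.

0.56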